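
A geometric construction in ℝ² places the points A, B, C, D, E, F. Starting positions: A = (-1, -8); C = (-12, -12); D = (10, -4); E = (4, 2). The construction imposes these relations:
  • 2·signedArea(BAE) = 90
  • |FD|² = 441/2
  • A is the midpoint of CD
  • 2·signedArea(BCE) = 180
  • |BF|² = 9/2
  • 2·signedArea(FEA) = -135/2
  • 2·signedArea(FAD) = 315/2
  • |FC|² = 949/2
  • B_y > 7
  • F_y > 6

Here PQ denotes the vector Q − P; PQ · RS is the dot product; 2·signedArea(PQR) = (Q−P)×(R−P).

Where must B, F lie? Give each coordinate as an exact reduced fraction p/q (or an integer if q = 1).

1. B_x = -2  [2·signedArea(BAE) = 90 ∩ 2·signedArea(BCE) = 180]
2. B_y = 8  [2·signedArea(BAE) = 90 ∩ 2·signedArea(BCE) = 180]
   → B = (-2, 8)
3. F_x = -1/2  [2·signedArea(FEA) = -135/2 ∩ 2·signedArea(FAD) = 315/2]
4. F_y = 13/2  [2·signedArea(FEA) = -135/2 ∩ 2·signedArea(FAD) = 315/2]
   → F = (-1/2, 13/2)

B = (-2, 8)
F = (-1/2, 13/2)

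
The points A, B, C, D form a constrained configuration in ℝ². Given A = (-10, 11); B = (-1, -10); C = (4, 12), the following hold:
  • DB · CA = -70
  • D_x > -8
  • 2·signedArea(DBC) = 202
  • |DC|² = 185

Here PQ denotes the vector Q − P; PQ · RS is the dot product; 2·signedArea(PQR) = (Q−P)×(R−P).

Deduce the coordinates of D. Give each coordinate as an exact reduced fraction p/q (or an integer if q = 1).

D = (-7, 4)

1. D_x = -7  [DB · CA = -70 ∩ 2·signedArea(DBC) = 202]
2. D_y = 4  [DB · CA = -70 ∩ 2·signedArea(DBC) = 202]
   → D = (-7, 4)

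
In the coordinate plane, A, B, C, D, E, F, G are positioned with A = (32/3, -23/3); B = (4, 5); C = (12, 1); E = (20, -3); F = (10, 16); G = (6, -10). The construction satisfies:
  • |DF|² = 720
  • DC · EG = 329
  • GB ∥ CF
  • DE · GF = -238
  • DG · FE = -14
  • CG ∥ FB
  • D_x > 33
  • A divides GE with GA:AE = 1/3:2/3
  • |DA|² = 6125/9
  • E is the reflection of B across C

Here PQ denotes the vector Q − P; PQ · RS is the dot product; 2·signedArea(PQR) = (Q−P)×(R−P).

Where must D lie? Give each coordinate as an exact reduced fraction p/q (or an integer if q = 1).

1. D_x = 34  [DG · FE = -14 ∩ DE · GF = -238]
2. D_y = 4  [DG · FE = -14 ∩ DE · GF = -238]
   → D = (34, 4)

D = (34, 4)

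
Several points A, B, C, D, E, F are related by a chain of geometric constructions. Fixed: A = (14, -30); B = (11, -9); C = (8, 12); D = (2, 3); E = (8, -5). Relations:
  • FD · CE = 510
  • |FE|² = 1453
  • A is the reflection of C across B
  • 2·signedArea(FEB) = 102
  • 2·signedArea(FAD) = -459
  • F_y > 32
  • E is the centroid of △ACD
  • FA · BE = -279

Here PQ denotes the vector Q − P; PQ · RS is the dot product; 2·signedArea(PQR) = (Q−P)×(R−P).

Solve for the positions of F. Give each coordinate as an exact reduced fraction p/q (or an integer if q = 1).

F = (5, 33)

1. F_x = 5  [FA · BE = -279 ∩ 2·signedArea(FEB) = 102]
2. F_y = 33  [FA · BE = -279 ∩ 2·signedArea(FEB) = 102]
   → F = (5, 33)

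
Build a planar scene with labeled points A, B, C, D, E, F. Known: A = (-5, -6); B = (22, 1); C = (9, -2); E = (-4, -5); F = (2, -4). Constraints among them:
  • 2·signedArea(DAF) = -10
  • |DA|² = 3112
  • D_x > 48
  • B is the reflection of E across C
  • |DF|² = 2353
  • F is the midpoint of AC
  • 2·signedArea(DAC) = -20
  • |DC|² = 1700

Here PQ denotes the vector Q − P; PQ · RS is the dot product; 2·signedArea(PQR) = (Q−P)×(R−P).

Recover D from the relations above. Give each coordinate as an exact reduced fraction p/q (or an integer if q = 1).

1. D_x = 49  [line -2·x + 7·y + 42 = 0 ∩ |DA|² = 3112]
2. D_y = 8  [line -2·x + 7·y + 42 = 0 ∩ |DA|² = 3112]
   → D = (49, 8)

D = (49, 8)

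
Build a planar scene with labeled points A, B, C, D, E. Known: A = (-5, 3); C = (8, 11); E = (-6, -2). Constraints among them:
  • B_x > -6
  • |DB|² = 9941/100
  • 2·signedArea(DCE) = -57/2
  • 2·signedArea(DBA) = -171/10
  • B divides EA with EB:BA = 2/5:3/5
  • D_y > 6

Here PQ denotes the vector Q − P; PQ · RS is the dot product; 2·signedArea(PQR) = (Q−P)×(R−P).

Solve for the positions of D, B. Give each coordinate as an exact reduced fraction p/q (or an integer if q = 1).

B = (-28/5, 0)
D = (3/2, 7)

1. B_x = -28/5  [B divides EA with EB:BA = 2/5:3/5]
2. B_y = 0  [B divides EA with EB:BA = 2/5:3/5]
   → B = (-28/5, 0)
3. D_x = 3/2  [2·signedArea(DBA) = -171/10 ∩ 2·signedArea(DCE) = -57/2]
4. D_y = 7  [2·signedArea(DBA) = -171/10 ∩ 2·signedArea(DCE) = -57/2]
   → D = (3/2, 7)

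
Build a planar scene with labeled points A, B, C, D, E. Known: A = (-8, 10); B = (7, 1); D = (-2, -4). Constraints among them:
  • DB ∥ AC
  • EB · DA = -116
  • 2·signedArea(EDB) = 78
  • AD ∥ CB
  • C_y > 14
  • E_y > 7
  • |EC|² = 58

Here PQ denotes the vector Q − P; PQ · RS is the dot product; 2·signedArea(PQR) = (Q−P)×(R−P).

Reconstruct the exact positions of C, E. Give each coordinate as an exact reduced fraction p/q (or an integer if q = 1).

C = (1, 15)
E = (4, 8)

1. C_x = 1  [AD ∥ CB ∩ DB ∥ AC]
2. C_y = 15  [AD ∥ CB ∩ DB ∥ AC]
   → C = (1, 15)
3. E_x = 4  [2·signedArea(EDB) = 78 ∩ EB · DA = -116]
4. E_y = 8  [2·signedArea(EDB) = 78 ∩ EB · DA = -116]
   → E = (4, 8)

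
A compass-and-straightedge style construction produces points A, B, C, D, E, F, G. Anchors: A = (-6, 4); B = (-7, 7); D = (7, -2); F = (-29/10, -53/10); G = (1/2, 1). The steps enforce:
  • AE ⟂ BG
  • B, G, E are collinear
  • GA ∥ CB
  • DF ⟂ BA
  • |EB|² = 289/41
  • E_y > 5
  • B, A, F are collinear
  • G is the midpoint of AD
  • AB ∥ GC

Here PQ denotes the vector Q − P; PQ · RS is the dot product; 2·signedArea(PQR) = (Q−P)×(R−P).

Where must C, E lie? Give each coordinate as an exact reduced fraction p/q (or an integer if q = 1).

C = (-1/2, 4)
E = (-202/41, 219/41)

1. C_x = -1/2  [GA ∥ CB ∩ AB ∥ GC]
2. C_y = 4  [GA ∥ CB ∩ AB ∥ GC]
   → C = (-1/2, 4)
3. E_x = -202/41  [B, G, E are collinear ∩ AE ⟂ BG]
4. E_y = 219/41  [B, G, E are collinear ∩ AE ⟂ BG]
   → E = (-202/41, 219/41)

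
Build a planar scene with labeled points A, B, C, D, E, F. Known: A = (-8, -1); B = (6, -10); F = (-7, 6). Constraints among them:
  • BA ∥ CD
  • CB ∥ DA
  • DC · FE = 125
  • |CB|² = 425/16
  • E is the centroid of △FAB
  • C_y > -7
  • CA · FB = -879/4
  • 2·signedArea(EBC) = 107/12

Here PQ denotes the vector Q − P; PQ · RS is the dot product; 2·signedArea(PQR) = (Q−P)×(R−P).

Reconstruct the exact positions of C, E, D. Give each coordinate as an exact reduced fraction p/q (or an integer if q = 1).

C = (11/4, -6)
D = (-45/4, 3)
E = (-3, -5/3)

1. C_x = 11/4  [line -13·x + 16·y + 527/4 = 0 ∩ |CB|² = 425/16]
2. C_y = -6  [line -13·x + 16·y + 527/4 = 0 ∩ |CB|² = 425/16]
   → C = (11/4, -6)
3. E_x = -3  [E is the centroid of △FAB]
4. E_y = -5/3  [E is the centroid of △FAB]
   → E = (-3, -5/3)
5. D_x = -45/4  [CB ∥ DA ∩ BA ∥ CD]
6. D_y = 3  [CB ∥ DA ∩ BA ∥ CD]
   → D = (-45/4, 3)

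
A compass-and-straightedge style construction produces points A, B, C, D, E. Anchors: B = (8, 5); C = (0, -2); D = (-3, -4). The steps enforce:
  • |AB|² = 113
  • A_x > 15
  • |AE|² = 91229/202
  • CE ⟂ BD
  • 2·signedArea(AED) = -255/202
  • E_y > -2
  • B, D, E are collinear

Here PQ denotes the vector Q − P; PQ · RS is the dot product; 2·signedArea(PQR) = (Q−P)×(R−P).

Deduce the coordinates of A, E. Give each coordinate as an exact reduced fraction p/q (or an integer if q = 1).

A = (16, 12)
E = (-45/202, -349/202)

1. E_x = -45/202  [B, D, E are collinear ∩ CE ⟂ BD]
2. E_y = -349/202  [B, D, E are collinear ∩ CE ⟂ BD]
   → E = (-45/202, -349/202)
3. A_x = 16  [line 459/202·x + -561/202·y + -306/101 = 0 ∩ |AB|² = 113]
4. A_y = 12  [line 459/202·x + -561/202·y + -306/101 = 0 ∩ |AB|² = 113]
   → A = (16, 12)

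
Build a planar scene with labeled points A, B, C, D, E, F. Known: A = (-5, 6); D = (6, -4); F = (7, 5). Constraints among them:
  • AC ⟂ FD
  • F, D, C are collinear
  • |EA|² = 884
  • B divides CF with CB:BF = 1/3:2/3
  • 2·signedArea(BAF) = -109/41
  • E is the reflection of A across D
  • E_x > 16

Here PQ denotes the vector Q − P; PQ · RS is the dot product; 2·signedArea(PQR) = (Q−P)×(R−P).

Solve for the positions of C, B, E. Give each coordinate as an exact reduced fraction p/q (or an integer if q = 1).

1. C_x = 571/82  [F, D, C are collinear ∩ AC ⟂ FD]
2. C_y = 383/82  [F, D, C are collinear ∩ AC ⟂ FD]
   → C = (571/82, 383/82)
3. B_x = 286/41  [B divides CF with CB:BF = 1/3:2/3]
4. B_y = 196/41  [B divides CF with CB:BF = 1/3:2/3]
   → B = (286/41, 196/41)
5. E_x = 17  [E is the reflection of A across D]
6. E_y = -14  [E is the reflection of A across D]
   → E = (17, -14)

B = (286/41, 196/41)
C = (571/82, 383/82)
E = (17, -14)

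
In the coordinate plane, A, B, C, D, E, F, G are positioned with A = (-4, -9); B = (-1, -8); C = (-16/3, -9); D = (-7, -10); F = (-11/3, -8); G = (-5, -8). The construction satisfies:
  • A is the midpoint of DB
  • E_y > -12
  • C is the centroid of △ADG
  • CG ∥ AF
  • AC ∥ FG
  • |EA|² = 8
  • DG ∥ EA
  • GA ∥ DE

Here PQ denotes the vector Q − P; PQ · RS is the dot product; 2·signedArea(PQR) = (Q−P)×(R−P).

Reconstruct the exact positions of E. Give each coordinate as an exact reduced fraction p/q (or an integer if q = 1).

E = (-6, -11)

1. E_x = -6  [DG ∥ EA ∩ GA ∥ DE]
2. E_y = -11  [DG ∥ EA ∩ GA ∥ DE]
   → E = (-6, -11)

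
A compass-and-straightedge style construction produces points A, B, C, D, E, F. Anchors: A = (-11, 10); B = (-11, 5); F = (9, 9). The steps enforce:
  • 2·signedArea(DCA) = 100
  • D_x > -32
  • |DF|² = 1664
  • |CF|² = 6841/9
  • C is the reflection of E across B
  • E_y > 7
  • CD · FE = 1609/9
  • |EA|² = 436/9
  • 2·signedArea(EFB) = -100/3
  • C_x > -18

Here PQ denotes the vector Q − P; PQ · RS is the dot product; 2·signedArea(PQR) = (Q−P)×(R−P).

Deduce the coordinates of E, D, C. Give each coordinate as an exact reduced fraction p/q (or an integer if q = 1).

1. E_x = -13/3  [line 4·x + -20·y + 532/3 = 0 ∩ |EA|² = 436/9]
2. E_y = 8  [line 4·x + -20·y + 532/3 = 0 ∩ |EA|² = 436/9]
   → E = (-13/3, 8)
3. C_x = -53/3  [C is the reflection of E across B]
4. C_y = 2  [C is the reflection of E across B]
   → C = (-53/3, 2)
5. D_x = -31  [2·signedArea(DCA) = 100 ∩ CD · FE = 1609/9]
6. D_y = 1  [2·signedArea(DCA) = 100 ∩ CD · FE = 1609/9]
   → D = (-31, 1)

C = (-53/3, 2)
D = (-31, 1)
E = (-13/3, 8)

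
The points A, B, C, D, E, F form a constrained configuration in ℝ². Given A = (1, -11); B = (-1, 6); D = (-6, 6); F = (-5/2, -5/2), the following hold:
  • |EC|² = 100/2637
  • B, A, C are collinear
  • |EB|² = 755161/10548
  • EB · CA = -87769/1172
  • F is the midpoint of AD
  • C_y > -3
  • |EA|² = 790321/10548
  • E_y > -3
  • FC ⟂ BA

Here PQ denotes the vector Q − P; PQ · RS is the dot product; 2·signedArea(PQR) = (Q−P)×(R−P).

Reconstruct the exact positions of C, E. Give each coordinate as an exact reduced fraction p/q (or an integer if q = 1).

1. C_x = -10/293  [B, A, C are collinear ∩ FC ⟂ BA]
2. C_y = -1295/586  [B, A, C are collinear ∩ FC ⟂ BA]
   → C = (-10/293, -1295/586)
3. E_x = -10/879  [line -303/293·x + 5151/586·y + 24745/1172 = 0 ∩ |EA|² = 790321/10548]
4. E_y = -4225/1758  [line -303/293·x + 5151/586·y + 24745/1172 = 0 ∩ |EA|² = 790321/10548]
   → E = (-10/879, -4225/1758)

C = (-10/293, -1295/586)
E = (-10/879, -4225/1758)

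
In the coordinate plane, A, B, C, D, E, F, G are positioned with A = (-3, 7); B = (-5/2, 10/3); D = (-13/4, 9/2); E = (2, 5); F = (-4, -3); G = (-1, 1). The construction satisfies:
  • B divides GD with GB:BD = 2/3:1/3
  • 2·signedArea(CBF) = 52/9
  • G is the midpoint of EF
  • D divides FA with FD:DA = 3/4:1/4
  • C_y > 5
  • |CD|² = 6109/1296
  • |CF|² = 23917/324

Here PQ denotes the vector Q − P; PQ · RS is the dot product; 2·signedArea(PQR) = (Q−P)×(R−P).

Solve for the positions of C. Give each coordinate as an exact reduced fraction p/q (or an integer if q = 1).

C = (-7/6, 46/9)

1. C_x = -7/6  [line 19/3·x + -3/2·y + 271/18 = 0 ∩ |CF|² = 23917/324]
2. C_y = 46/9  [line 19/3·x + -3/2·y + 271/18 = 0 ∩ |CF|² = 23917/324]
   → C = (-7/6, 46/9)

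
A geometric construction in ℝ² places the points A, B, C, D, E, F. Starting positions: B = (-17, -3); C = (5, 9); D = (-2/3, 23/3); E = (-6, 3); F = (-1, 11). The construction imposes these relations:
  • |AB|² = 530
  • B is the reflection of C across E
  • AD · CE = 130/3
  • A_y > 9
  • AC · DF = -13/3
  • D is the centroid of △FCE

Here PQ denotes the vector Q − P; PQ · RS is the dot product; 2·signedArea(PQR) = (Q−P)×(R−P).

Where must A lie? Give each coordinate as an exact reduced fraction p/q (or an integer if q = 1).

1. A_x = 2  [AD · CE = 130/3 ∩ AC · DF = -13/3]
2. A_y = 10  [AD · CE = 130/3 ∩ AC · DF = -13/3]
   → A = (2, 10)

A = (2, 10)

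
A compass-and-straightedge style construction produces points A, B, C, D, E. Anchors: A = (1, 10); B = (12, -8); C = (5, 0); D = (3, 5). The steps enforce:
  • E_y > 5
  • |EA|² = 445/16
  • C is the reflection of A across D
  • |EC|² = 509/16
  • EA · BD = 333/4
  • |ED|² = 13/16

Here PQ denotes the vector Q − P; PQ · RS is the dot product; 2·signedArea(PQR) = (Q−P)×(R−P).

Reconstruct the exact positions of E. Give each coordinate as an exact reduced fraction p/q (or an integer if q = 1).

1. E_x = 15/4  [line 9·x + -13·y + 151/4 = 0 ∩ |EC|² = 509/16]
2. E_y = 11/2  [line 9·x + -13·y + 151/4 = 0 ∩ |EC|² = 509/16]
   → E = (15/4, 11/2)

E = (15/4, 11/2)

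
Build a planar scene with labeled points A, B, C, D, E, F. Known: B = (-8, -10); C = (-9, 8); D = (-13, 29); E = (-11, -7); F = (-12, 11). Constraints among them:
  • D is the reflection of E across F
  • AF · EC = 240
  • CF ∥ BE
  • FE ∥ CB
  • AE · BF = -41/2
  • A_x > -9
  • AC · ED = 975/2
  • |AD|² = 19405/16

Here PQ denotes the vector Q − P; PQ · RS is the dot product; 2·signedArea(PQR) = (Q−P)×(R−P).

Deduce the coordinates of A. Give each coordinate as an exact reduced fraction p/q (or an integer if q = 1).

1. A_x = -33/4  [AE · BF = -41/2 ∩ AF · EC = 240]
2. A_y = -11/2  [AE · BF = -41/2 ∩ AF · EC = 240]
   → A = (-33/4, -11/2)

A = (-33/4, -11/2)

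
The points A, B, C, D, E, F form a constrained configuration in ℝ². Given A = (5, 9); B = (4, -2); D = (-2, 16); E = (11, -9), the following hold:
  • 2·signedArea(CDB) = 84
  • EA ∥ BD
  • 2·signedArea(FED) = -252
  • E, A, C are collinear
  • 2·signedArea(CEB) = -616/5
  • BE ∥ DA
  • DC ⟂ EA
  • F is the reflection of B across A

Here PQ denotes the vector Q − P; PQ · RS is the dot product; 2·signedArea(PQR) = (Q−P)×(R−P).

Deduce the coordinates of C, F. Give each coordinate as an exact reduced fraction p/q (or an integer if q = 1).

1. C_x = 11/5  [E, A, C are collinear ∩ DC ⟂ EA]
2. C_y = 87/5  [E, A, C are collinear ∩ DC ⟂ EA]
   → C = (11/5, 87/5)
3. F_x = 6  [F is the reflection of B across A]
4. F_y = 20  [F is the reflection of B across A]
   → F = (6, 20)

C = (11/5, 87/5)
F = (6, 20)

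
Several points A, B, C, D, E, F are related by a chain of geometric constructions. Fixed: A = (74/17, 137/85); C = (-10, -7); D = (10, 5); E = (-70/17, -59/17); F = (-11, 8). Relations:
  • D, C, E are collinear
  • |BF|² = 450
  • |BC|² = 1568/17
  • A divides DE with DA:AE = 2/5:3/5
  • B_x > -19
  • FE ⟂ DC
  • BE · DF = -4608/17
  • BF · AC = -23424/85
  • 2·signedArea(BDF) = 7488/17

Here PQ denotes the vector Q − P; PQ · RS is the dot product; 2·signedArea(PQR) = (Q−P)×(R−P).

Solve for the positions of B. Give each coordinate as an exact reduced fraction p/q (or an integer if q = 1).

1. B_x = -310/17  [2·signedArea(BDF) = 7488/17 ∩ BE · DF = -4608/17]
2. B_y = -203/17  [2·signedArea(BDF) = 7488/17 ∩ BE · DF = -4608/17]
   → B = (-310/17, -203/17)

B = (-310/17, -203/17)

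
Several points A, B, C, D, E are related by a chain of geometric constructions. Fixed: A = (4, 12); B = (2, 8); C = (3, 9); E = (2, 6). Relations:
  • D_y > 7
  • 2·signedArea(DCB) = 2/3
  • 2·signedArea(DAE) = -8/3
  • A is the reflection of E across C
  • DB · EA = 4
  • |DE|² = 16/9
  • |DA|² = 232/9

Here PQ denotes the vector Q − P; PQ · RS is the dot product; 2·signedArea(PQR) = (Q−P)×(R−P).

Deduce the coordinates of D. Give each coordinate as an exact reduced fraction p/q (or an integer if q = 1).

1. D_x = 2  [DB · EA = 4 ∩ 2·signedArea(DCB) = 2/3]
2. D_y = 22/3  [DB · EA = 4 ∩ 2·signedArea(DCB) = 2/3]
   → D = (2, 22/3)

D = (2, 22/3)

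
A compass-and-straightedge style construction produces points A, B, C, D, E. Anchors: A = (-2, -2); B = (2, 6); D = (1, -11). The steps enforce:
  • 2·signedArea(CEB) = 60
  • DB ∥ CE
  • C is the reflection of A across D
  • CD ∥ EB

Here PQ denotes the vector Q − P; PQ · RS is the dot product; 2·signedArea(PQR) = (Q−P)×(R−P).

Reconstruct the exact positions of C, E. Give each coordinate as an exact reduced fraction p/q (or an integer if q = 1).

C = (4, -20)
E = (5, -3)

1. C_x = 4  [C is the reflection of A across D]
2. C_y = -20  [C is the reflection of A across D]
   → C = (4, -20)
3. E_x = 5  [CD ∥ EB ∩ DB ∥ CE]
4. E_y = -3  [CD ∥ EB ∩ DB ∥ CE]
   → E = (5, -3)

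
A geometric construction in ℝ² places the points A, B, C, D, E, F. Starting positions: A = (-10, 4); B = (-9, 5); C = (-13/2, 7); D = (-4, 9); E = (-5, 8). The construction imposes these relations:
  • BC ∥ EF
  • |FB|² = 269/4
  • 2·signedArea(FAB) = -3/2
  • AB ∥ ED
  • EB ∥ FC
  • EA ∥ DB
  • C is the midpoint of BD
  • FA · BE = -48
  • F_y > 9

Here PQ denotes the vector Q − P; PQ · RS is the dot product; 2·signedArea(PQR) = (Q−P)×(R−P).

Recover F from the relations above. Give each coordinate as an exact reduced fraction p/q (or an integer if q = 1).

1. F_x = -5/2  [EB ∥ FC ∩ BC ∥ EF]
2. F_y = 10  [EB ∥ FC ∩ BC ∥ EF]
   → F = (-5/2, 10)

F = (-5/2, 10)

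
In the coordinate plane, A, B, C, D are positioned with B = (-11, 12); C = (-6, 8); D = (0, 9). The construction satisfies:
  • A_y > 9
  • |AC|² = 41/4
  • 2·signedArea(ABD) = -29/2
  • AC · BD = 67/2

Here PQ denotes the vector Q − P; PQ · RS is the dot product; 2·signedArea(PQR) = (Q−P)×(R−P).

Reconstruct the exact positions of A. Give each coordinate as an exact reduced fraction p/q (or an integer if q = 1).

1. A_x = -17/2  [AC · BD = 67/2 ∩ 2·signedArea(ABD) = -29/2]
2. A_y = 10  [AC · BD = 67/2 ∩ 2·signedArea(ABD) = -29/2]
   → A = (-17/2, 10)

A = (-17/2, 10)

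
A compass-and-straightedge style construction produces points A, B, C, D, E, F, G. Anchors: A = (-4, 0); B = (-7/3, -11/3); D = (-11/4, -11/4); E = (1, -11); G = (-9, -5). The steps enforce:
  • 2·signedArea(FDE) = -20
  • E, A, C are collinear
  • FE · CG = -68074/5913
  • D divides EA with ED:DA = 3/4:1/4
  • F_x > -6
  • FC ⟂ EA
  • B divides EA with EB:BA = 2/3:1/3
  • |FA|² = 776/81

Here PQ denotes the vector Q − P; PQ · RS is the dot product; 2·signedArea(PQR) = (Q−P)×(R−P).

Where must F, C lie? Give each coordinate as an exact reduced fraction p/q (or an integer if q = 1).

1. F_x = -46/9  [line 33/4·x + 15/4·y + 53 = 0 ∩ |FA|² = 776/81]
2. F_y = -26/9  [line 33/4·x + 15/4·y + 53 = 0 ∩ |FA|² = 776/81]
   → F = (-46/9, -26/9)
3. C_x = -2038/657  [E, A, C are collinear ∩ FC ⟂ EA]
4. C_y = -1298/657  [E, A, C are collinear ∩ FC ⟂ EA]
   → C = (-2038/657, -1298/657)

C = (-2038/657, -1298/657)
F = (-46/9, -26/9)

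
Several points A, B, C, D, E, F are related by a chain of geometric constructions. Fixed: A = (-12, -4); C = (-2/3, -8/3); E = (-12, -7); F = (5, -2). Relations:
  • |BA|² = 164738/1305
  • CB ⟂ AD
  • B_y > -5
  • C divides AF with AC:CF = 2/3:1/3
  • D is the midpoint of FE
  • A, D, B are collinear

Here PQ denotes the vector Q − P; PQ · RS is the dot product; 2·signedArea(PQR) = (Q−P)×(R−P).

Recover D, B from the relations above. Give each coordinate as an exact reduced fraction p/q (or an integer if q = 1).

1. D_x = -7/2  [D is the midpoint of FE]
2. D_y = -9/2  [D is the midpoint of FE]
   → D = (-7/2, -9/2)
3. B_x = -341/435  [A, D, B are collinear ∩ CB ⟂ AD]
4. B_y = -2027/435  [A, D, B are collinear ∩ CB ⟂ AD]
   → B = (-341/435, -2027/435)

B = (-341/435, -2027/435)
D = (-7/2, -9/2)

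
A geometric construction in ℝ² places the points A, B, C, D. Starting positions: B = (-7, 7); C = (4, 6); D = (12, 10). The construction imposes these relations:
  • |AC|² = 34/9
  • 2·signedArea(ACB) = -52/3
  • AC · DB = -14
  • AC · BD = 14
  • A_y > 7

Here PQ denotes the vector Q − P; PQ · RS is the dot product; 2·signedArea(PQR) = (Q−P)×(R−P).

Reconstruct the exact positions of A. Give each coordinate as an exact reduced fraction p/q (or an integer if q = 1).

A = (3, 23/3)

1. A_x = 3  [2·signedArea(ACB) = -52/3 ∩ AC · BD = 14]
2. A_y = 23/3  [2·signedArea(ACB) = -52/3 ∩ AC · BD = 14]
   → A = (3, 23/3)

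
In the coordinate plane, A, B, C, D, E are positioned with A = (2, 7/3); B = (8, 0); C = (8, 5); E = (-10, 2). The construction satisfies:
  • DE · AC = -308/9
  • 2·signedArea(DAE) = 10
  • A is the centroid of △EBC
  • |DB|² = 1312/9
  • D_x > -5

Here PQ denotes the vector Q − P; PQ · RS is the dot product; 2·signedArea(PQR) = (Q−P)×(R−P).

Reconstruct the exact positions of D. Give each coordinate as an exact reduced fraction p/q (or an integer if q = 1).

D = (-4, 4/3)

1. D_x = -4  [DE · AC = -308/9 ∩ 2·signedArea(DAE) = 10]
2. D_y = 4/3  [DE · AC = -308/9 ∩ 2·signedArea(DAE) = 10]
   → D = (-4, 4/3)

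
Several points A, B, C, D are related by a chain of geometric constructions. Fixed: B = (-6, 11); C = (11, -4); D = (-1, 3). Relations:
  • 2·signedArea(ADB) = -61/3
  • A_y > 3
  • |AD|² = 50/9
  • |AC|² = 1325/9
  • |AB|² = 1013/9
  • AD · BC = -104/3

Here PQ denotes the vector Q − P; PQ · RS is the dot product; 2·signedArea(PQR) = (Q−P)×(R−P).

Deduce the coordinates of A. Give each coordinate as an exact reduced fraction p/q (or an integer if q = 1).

1. A_x = 4/3  [2·signedArea(ADB) = -61/3 ∩ AD · BC = -104/3]
2. A_y = 10/3  [2·signedArea(ADB) = -61/3 ∩ AD · BC = -104/3]
   → A = (4/3, 10/3)

A = (4/3, 10/3)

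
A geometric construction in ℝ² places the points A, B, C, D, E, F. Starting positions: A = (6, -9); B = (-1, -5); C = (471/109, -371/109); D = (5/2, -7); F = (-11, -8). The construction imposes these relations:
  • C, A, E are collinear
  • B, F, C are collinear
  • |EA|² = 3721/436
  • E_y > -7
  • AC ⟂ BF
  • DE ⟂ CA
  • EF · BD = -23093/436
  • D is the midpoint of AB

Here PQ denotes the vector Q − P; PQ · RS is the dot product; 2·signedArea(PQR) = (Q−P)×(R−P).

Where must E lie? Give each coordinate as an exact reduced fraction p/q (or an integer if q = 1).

1. E_x = 1125/218  [C, A, E are collinear ∩ DE ⟂ CA]
2. E_y = -676/109  [C, A, E are collinear ∩ DE ⟂ CA]
   → E = (1125/218, -676/109)

E = (1125/218, -676/109)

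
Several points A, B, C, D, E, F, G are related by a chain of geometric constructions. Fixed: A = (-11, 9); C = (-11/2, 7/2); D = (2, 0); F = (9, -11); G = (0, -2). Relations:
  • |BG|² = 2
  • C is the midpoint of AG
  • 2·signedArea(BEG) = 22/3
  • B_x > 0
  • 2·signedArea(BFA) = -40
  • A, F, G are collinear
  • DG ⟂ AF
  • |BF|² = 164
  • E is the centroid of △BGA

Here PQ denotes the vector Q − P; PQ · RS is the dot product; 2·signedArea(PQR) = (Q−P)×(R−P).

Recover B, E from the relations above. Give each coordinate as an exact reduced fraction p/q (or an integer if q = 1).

1. B_x = 1  [line -20·x + -20·y + 0 = 0 ∩ |BG|² = 2]
2. B_y = -1  [line -20·x + -20·y + 0 = 0 ∩ |BG|² = 2]
   → B = (1, -1)
3. E_x = -10/3  [E is the centroid of △BGA]
4. E_y = 2  [E is the centroid of △BGA]
   → E = (-10/3, 2)

B = (1, -1)
E = (-10/3, 2)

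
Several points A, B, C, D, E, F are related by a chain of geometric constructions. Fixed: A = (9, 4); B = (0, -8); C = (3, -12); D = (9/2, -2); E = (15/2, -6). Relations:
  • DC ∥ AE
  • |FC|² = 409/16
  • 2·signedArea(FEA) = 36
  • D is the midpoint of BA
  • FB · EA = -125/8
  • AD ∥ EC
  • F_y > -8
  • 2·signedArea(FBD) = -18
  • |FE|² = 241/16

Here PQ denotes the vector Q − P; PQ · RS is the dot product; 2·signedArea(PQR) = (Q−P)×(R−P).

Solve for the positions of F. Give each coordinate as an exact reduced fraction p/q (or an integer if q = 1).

1. F_x = 15/4  [2·signedArea(FEA) = 36 ∩ FB · EA = -125/8]
2. F_y = -7  [2·signedArea(FEA) = 36 ∩ FB · EA = -125/8]
   → F = (15/4, -7)

F = (15/4, -7)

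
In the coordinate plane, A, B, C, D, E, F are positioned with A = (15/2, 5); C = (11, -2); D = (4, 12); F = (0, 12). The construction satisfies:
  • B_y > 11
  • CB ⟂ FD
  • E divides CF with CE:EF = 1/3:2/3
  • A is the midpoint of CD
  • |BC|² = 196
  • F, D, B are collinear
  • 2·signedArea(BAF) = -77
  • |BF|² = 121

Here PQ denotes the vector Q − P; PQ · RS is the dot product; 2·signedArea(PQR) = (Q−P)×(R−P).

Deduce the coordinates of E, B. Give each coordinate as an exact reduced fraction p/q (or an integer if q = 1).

1. E_x = 22/3  [E divides CF with CE:EF = 1/3:2/3]
2. E_y = 8/3  [E divides CF with CE:EF = 1/3:2/3]
   → E = (22/3, 8/3)
3. B_x = 11  [F, D, B are collinear ∩ CB ⟂ FD]
4. B_y = 12  [F, D, B are collinear ∩ CB ⟂ FD]
   → B = (11, 12)

B = (11, 12)
E = (22/3, 8/3)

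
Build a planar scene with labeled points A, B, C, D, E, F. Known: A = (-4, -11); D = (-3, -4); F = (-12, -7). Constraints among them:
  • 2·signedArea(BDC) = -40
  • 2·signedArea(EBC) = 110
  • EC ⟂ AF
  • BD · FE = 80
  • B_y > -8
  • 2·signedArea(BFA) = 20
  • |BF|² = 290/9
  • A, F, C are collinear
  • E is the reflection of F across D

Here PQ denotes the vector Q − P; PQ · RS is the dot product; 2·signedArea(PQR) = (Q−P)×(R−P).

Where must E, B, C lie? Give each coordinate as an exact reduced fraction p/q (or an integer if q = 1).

B = (-19/3, -22/3)
C = (0, -13)
E = (6, -1)

1. E_x = 6  [E is the reflection of F across D]
2. E_y = -1  [E is the reflection of F across D]
   → E = (6, -1)
3. B_x = -19/3  [BD · FE = 80 ∩ 2·signedArea(BFA) = 20]
4. B_y = -22/3  [BD · FE = 80 ∩ 2·signedArea(BFA) = 20]
   → B = (-19/3, -22/3)
5. C_x = 0  [2·signedArea(BDC) = -40 ∩ A, F, C are collinear]
6. C_y = -13  [2·signedArea(BDC) = -40 ∩ A, F, C are collinear]
   → C = (0, -13)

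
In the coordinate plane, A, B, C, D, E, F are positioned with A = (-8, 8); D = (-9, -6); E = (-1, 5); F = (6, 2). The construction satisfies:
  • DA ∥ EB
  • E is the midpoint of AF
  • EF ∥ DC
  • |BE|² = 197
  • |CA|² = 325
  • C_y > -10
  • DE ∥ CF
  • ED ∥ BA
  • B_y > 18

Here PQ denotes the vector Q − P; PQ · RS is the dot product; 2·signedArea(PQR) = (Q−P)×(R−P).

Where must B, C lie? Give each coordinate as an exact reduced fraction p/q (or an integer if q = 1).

B = (0, 19)
C = (-2, -9)

1. B_x = 0  [ED ∥ BA ∩ DA ∥ EB]
2. B_y = 19  [ED ∥ BA ∩ DA ∥ EB]
   → B = (0, 19)
3. C_x = -2  [DE ∥ CF ∩ EF ∥ DC]
4. C_y = -9  [DE ∥ CF ∩ EF ∥ DC]
   → C = (-2, -9)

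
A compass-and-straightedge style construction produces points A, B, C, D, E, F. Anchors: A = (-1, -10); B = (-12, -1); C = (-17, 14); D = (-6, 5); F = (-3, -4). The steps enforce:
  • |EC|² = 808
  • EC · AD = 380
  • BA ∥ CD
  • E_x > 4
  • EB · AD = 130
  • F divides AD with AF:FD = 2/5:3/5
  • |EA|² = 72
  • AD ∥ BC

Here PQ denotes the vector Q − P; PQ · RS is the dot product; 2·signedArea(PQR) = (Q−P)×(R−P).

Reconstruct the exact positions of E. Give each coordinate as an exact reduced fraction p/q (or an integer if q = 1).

E = (5, -4)

1. E_x = 5  [line 5·x + -15·y + -85 = 0 ∩ |EC|² = 808]
2. E_y = -4  [line 5·x + -15·y + -85 = 0 ∩ |EC|² = 808]
   → E = (5, -4)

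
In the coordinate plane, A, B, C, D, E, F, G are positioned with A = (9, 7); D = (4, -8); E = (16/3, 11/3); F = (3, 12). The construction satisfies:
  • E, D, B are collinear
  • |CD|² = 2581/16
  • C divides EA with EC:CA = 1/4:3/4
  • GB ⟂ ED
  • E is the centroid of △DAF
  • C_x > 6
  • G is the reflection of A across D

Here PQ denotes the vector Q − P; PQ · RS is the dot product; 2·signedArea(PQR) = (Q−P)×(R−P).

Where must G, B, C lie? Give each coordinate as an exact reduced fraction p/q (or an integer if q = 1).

1. G_x = -1  [G is the reflection of A across D]
2. G_y = -23  [G is the reflection of A across D]
   → G = (-1, -23)
3. B_x = 2784/1241  [E, D, B are collinear ∩ GB ⟂ ED]
4. B_y = -29003/1241  [E, D, B are collinear ∩ GB ⟂ ED]
   → B = (2784/1241, -29003/1241)
5. C_x = 25/4  [C divides EA with EC:CA = 1/4:3/4]
6. C_y = 9/2  [C divides EA with EC:CA = 1/4:3/4]
   → C = (25/4, 9/2)

B = (2784/1241, -29003/1241)
C = (25/4, 9/2)
G = (-1, -23)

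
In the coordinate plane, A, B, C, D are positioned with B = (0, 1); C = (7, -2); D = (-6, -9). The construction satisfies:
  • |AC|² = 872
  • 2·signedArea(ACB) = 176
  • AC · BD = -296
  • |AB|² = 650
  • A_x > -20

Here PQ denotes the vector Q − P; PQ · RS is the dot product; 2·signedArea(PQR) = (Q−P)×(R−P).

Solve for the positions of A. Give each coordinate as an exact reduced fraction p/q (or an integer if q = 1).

1. A_x = -19  [2·signedArea(ACB) = 176 ∩ AC · BD = -296]
2. A_y = -16  [2·signedArea(ACB) = 176 ∩ AC · BD = -296]
   → A = (-19, -16)

A = (-19, -16)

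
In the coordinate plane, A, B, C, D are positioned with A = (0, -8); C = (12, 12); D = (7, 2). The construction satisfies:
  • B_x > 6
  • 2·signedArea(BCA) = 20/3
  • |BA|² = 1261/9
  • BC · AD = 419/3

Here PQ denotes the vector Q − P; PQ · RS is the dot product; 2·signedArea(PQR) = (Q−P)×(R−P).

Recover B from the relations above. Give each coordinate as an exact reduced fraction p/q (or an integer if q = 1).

B = (19/3, 2)

1. B_x = 19/3  [BC · AD = 419/3 ∩ 2·signedArea(BCA) = 20/3]
2. B_y = 2  [BC · AD = 419/3 ∩ 2·signedArea(BCA) = 20/3]
   → B = (19/3, 2)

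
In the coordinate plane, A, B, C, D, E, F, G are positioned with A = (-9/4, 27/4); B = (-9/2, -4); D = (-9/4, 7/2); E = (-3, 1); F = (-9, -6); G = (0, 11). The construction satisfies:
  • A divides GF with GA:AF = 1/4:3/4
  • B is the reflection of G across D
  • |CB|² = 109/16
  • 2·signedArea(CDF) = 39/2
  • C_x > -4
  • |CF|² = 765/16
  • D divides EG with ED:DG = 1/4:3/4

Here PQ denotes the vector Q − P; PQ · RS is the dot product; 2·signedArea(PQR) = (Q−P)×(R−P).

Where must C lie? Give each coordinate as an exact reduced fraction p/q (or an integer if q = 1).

C = (-15/4, -3/2)

1. C_x = -15/4  [line 19/2·x + -27/4·y + 51/2 = 0 ∩ |CF|² = 765/16]
2. C_y = -3/2  [line 19/2·x + -27/4·y + 51/2 = 0 ∩ |CF|² = 765/16]
   → C = (-15/4, -3/2)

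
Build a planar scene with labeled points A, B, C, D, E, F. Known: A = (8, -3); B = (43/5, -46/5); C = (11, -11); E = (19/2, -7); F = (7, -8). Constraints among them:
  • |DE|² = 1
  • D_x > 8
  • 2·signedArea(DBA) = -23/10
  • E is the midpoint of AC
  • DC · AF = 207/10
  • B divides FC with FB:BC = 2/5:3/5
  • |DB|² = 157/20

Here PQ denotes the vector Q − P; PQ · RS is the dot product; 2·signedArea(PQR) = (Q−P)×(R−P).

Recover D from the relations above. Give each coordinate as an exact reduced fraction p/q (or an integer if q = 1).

D = (87/10, -32/5)

1. D_x = 87/10  [2·signedArea(DBA) = -23/10 ∩ DC · AF = 207/10]
2. D_y = -32/5  [2·signedArea(DBA) = -23/10 ∩ DC · AF = 207/10]
   → D = (87/10, -32/5)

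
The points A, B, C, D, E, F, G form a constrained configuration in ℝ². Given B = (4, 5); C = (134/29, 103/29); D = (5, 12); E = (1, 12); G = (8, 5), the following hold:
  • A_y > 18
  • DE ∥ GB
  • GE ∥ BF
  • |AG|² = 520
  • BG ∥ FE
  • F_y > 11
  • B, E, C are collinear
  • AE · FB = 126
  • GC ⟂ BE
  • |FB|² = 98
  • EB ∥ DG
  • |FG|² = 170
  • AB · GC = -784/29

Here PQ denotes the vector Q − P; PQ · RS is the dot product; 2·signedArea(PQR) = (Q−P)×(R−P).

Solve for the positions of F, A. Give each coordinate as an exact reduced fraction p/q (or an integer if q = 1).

A = (-10, 19)
F = (-3, 12)

1. F_x = -3  [BG ∥ FE ∩ GE ∥ BF]
2. F_y = 12  [BG ∥ FE ∩ GE ∥ BF]
   → F = (-3, 12)
3. A_x = -10  [AE · FB = 126 ∩ AB · GC = -784/29]
4. A_y = 19  [AE · FB = 126 ∩ AB · GC = -784/29]
   → A = (-10, 19)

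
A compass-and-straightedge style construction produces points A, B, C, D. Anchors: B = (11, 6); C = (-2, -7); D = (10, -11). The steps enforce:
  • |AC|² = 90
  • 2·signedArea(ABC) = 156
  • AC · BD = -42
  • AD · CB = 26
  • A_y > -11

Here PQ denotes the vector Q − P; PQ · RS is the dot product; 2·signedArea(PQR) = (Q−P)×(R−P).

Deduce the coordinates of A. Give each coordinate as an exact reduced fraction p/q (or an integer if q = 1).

A = (7, -10)

1. A_x = 7  [AC · BD = -42 ∩ 2·signedArea(ABC) = 156]
2. A_y = -10  [AC · BD = -42 ∩ 2·signedArea(ABC) = 156]
   → A = (7, -10)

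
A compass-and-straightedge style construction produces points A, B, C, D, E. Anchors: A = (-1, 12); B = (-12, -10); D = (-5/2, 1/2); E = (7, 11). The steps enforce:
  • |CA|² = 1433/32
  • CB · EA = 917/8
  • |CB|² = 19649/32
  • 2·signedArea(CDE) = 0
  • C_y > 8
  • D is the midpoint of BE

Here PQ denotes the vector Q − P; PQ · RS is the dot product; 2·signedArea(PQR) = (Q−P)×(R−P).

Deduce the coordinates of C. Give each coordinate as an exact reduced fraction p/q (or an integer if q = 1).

1. C_x = 37/8  [2·signedArea(CDE) = 0 ∩ CB · EA = 917/8]
2. C_y = 67/8  [2·signedArea(CDE) = 0 ∩ CB · EA = 917/8]
   → C = (37/8, 67/8)

C = (37/8, 67/8)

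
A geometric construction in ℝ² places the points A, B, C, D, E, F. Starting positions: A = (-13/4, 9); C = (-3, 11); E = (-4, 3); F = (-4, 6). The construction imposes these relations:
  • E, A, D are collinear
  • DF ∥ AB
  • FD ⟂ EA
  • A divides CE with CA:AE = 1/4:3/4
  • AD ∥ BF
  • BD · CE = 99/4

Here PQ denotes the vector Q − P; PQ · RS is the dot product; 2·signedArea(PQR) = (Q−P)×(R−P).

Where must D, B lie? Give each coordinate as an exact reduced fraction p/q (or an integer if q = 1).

1. D_x = -236/65  [E, A, D are collinear ∩ FD ⟂ EA]
2. D_y = 387/65  [E, A, D are collinear ∩ FD ⟂ EA]
   → D = (-236/65, 387/65)
3. B_x = -941/260  [AD ∥ BF ∩ DF ∥ AB]
4. B_y = 588/65  [AD ∥ BF ∩ DF ∥ AB]
   → B = (-941/260, 588/65)

B = (-941/260, 588/65)
D = (-236/65, 387/65)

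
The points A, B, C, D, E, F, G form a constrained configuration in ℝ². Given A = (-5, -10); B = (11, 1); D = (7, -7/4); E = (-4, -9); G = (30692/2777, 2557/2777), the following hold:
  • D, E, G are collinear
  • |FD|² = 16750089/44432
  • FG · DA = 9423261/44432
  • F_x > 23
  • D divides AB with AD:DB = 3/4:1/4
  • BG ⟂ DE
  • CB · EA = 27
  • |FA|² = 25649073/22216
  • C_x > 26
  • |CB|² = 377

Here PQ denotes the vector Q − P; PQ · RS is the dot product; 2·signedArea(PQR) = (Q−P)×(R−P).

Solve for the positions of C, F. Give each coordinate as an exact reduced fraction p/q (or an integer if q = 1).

1. C_x = 27  [line 1·x + 1·y + -39 = 0 ∩ |CB|² = 377]
2. C_y = 12  [line 1·x + 1·y + -39 = 0 ∩ |CB|² = 377]
   → C = (27, 12)
3. F_x = 255629/11108  [line 12·x + 33/4·y + -15653649/44432 = 0 ∩ |FD|² = 16750089/44432]
4. F_y = 102529/11108  [line 12·x + 33/4·y + -15653649/44432 = 0 ∩ |FD|² = 16750089/44432]
   → F = (255629/11108, 102529/11108)

C = (27, 12)
F = (255629/11108, 102529/11108)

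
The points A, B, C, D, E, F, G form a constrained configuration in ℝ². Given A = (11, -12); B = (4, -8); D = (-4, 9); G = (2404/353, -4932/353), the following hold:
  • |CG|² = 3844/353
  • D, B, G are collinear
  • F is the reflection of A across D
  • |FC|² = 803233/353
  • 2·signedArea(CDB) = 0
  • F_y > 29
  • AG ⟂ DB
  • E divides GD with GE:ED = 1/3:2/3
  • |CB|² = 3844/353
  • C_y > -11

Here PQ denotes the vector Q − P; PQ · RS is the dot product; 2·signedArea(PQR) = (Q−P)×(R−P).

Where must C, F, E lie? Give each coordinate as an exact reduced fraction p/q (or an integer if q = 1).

1. C_x = 1908/353  [line 17·x + 8·y + -4 = 0 ∩ |CG|² = 3844/353]
2. C_y = -3878/353  [line 17·x + 8·y + -4 = 0 ∩ |CG|² = 3844/353]
   → C = (1908/353, -3878/353)
3. F_x = -19  [F is the reflection of A across D]
4. F_y = 30  [F is the reflection of A across D]
   → F = (-19, 30)
5. E_x = 1132/353  [E divides GD with GE:ED = 1/3:2/3]
6. E_y = -2229/353  [E divides GD with GE:ED = 1/3:2/3]
   → E = (1132/353, -2229/353)

C = (1908/353, -3878/353)
E = (1132/353, -2229/353)
F = (-19, 30)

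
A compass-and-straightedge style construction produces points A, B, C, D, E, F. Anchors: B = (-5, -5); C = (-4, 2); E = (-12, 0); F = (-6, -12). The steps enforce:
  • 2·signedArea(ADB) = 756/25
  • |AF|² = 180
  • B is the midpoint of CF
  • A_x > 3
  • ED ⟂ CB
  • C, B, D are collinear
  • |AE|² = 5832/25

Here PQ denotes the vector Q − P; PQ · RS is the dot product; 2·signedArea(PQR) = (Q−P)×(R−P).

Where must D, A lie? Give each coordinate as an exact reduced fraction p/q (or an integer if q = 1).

A = (78/25, -54/25)
D = (-111/25, -27/25)

1. D_x = -111/25  [C, B, D are collinear ∩ ED ⟂ CB]
2. D_y = -27/25  [C, B, D are collinear ∩ ED ⟂ CB]
   → D = (-111/25, -27/25)
3. A_x = 78/25  [line 98/25·x + -14/25·y + -336/25 = 0 ∩ |AE|² = 5832/25]
4. A_y = -54/25  [line 98/25·x + -14/25·y + -336/25 = 0 ∩ |AE|² = 5832/25]
   → A = (78/25, -54/25)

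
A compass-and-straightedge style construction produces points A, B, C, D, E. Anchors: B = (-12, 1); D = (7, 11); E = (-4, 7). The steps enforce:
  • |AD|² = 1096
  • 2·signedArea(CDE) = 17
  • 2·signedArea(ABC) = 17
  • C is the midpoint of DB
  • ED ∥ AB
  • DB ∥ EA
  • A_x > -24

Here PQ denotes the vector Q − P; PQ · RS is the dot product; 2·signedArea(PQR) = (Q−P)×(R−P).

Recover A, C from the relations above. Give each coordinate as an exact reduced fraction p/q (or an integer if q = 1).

1. A_x = -23  [ED ∥ AB ∩ DB ∥ EA]
2. A_y = -3  [ED ∥ AB ∩ DB ∥ EA]
   → A = (-23, -3)
3. C_x = -5/2  [C is the midpoint of DB]
4. C_y = 6  [C is the midpoint of DB]
   → C = (-5/2, 6)

A = (-23, -3)
C = (-5/2, 6)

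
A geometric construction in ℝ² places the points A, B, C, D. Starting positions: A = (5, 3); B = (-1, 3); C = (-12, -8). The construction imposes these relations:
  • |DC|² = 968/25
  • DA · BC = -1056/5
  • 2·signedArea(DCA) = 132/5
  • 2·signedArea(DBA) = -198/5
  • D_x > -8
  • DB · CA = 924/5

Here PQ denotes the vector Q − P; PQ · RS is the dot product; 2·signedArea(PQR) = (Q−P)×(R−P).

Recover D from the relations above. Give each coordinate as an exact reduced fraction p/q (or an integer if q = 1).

D = (-38/5, -18/5)

1. D_x = -38/5  [2·signedArea(DCA) = 132/5 ∩ DA · BC = -1056/5]
2. D_y = -18/5  [2·signedArea(DCA) = 132/5 ∩ DA · BC = -1056/5]
   → D = (-38/5, -18/5)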